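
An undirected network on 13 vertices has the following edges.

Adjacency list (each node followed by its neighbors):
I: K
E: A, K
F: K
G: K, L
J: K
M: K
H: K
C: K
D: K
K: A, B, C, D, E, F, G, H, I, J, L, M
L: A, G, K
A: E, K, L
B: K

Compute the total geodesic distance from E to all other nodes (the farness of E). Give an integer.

Distances from E: A:1, B:2, C:2, D:2, F:2, G:2, H:2, I:2, J:2, K:1, L:2, M:2.
Sum = 1 + 2 + 2 + 2 + 2 + 2 + 2 + 2 + 2 + 1 + 2 + 2 = 22.

22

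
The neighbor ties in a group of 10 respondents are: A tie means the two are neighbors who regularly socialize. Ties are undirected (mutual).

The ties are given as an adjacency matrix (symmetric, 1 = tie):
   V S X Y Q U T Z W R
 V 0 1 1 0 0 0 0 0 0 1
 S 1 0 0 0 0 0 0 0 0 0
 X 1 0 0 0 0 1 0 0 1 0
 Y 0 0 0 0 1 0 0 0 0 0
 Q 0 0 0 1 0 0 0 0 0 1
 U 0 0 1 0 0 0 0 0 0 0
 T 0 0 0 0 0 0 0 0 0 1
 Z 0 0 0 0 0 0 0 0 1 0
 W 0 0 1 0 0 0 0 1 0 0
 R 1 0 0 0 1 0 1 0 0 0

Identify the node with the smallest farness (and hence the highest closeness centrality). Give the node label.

Farness (sum of distances to all others) for each node — Q:25, R:19, S:25, T:27, U:27, V:17, W:25, X:19, Y:33, Z:33.
The smallest farness is 17, for V, so V has the highest closeness.

V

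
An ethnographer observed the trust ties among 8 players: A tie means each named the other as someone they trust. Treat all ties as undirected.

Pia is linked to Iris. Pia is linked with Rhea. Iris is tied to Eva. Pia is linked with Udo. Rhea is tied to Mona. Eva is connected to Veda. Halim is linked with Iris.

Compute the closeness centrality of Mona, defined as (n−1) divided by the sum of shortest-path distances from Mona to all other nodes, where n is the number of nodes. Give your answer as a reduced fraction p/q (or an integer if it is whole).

7/22

Distances from Mona: Eva:4, Halim:4, Iris:3, Pia:2, Rhea:1, Udo:3, Veda:5. Sum = 22.
n = 8, so closeness = 7/22.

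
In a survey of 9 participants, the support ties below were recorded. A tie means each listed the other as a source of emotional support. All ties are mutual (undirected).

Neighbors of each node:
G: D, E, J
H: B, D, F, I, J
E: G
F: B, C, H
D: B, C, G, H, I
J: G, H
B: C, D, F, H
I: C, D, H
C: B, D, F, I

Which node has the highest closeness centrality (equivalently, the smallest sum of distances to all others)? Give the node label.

D

Farness (sum of distances to all others) for each node — B:13, C:14, D:11, E:21, F:16, G:14, H:12, I:14, J:15.
The smallest farness is 11, for D, so D has the highest closeness.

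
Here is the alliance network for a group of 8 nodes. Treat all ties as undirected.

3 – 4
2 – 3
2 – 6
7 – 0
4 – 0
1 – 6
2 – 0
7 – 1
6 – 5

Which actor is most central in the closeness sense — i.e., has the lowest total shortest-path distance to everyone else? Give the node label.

Farness (sum of distances to all others) for each node — 0:12, 1:14, 2:11, 3:15, 4:16, 5:18, 6:12, 7:14.
The smallest farness is 11, for 2, so 2 has the highest closeness.

2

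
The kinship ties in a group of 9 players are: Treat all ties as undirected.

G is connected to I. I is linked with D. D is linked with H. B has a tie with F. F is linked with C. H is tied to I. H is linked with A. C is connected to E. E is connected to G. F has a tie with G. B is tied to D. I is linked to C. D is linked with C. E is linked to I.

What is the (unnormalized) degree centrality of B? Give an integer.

B is directly tied to D and F. That is 2 neighbors, so the degree of B is 2.

2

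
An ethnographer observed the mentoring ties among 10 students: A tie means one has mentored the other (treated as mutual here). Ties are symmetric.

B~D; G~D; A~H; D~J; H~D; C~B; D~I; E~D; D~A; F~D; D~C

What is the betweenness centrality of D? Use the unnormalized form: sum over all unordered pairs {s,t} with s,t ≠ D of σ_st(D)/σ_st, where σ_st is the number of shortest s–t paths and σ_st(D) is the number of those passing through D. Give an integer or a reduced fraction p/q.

34

Pairs whose geodesics pass through D — C–E: 1; C–J: 1; C–A: 1; C–G: 1; C–I: 1; C–F: 1; C–H: 1; E–J: 1; E–A: 1; E–B: 1; E–G: 1; E–I: 1; E–F: 1; E–H: 1 … (+20 more pairs).
All other pairs contribute 0.
Summing the contributions gives betweenness(D) = 34.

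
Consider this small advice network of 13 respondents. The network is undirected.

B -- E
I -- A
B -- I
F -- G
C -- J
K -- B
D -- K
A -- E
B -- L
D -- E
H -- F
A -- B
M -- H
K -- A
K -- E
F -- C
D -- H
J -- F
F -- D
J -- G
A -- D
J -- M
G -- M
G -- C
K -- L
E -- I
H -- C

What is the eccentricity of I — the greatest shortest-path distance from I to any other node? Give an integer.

4

Distances from I: A:1, B:1, C:4, D:2, E:1, F:3, G:4, H:3, J:4, K:2, L:2, M:4.
The largest is 4 (to M, C, J, and G), so the eccentricity of I is 4.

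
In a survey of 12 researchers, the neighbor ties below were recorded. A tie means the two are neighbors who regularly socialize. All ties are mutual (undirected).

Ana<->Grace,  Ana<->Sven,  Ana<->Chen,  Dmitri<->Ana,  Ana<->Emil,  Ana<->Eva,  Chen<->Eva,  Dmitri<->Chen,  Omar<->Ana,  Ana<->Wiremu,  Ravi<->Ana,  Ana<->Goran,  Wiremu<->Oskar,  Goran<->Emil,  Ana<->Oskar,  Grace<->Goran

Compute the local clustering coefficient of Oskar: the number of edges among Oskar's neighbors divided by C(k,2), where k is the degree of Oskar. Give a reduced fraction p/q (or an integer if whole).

1

Oskar's neighbors: Ana and Wiremu (k = 2).
Possible neighbor pairs: C(2,2) = 1. Edges among them: Ana–Wiremu → e = 1.
Clustering(Oskar) = 1/1.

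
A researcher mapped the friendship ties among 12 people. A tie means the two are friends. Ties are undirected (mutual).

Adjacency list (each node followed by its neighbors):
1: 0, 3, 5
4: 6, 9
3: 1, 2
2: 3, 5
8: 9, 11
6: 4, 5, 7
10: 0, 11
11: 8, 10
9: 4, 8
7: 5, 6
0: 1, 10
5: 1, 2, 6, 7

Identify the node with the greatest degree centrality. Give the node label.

Degrees — 0:2, 1:3, 2:2, 3:2, 4:2, 5:4, 6:3, 7:2, 8:2, 9:2, 10:2, 11:2.
The maximum is 4, attained only by 5.

5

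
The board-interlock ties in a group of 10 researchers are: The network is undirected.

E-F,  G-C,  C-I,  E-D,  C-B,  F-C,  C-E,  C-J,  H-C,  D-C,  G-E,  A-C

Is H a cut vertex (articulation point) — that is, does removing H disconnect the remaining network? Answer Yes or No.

No

Even without H, every remaining node can still reach every other (the residual graph is connected), so H is not a cut vertex.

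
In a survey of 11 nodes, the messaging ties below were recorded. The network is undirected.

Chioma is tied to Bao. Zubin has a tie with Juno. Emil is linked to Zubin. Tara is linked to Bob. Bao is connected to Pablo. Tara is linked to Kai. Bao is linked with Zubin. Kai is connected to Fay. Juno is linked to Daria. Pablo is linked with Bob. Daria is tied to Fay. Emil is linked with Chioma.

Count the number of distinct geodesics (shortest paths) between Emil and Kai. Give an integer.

The shortest distance is 5, and the only length-5 path is Emil–Zubin–Juno–Daria–Fay–Kai. So there is exactly 1 shortest path.

1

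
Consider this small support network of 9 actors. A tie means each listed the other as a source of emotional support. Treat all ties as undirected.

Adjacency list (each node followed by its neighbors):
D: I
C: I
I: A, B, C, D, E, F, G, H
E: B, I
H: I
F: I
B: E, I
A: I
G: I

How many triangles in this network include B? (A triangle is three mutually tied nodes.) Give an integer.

1

B's neighbors: E and I.
Neighbor pairs that are themselves tied: B–E–I. Each forms one triangle with B, for 1 in total.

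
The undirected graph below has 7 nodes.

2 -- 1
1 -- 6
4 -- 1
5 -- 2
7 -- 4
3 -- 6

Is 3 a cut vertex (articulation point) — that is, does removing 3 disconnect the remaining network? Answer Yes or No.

No

Even without 3, every remaining node can still reach every other (the residual graph is connected), so 3 is not a cut vertex.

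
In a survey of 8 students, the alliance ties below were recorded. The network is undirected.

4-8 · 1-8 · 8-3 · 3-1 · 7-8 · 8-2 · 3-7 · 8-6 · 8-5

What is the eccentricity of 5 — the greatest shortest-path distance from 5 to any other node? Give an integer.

Distances from 5: 1:2, 2:2, 3:2, 4:2, 6:2, 7:2, 8:1.
The largest is 2 (to 2, 4, 3, 7, 6, and 1), so the eccentricity of 5 is 2.

2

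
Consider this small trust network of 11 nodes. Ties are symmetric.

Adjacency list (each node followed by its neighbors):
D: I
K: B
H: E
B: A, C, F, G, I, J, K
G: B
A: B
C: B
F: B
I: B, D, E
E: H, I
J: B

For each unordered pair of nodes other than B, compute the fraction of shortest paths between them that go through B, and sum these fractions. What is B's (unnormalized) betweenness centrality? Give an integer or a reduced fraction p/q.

Pairs whose geodesics pass through B — C–K: 1; C–A: 1; C–D: 1; C–H: 1; C–J: 1; C–F: 1; C–G: 1; C–I: 1; C–E: 1; K–A: 1; K–D: 1; K–H: 1; K–J: 1; K–F: 1 … (+25 more pairs).
All other pairs contribute 0.
Summing the contributions gives betweenness(B) = 39.

39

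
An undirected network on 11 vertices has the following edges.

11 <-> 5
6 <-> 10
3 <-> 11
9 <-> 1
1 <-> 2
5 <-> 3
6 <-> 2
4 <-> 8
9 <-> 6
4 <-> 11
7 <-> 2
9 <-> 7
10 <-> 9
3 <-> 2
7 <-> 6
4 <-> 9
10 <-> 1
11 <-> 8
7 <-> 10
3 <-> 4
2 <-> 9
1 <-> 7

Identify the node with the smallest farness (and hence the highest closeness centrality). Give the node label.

9

Farness (sum of distances to all others) for each node — 1:19, 2:16, 3:17, 4:16, 5:24, 6:19, 7:18, 8:23, 9:15, 10:21, 11:20.
The smallest farness is 15, for 9, so 9 has the highest closeness.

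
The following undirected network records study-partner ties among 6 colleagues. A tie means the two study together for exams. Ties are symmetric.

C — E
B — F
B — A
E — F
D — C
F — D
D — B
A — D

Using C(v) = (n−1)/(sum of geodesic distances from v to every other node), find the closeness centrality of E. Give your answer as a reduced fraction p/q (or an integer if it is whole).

5/9

Distances from E: A:3, B:2, C:1, D:2, F:1. Sum = 9.
n = 6, so closeness = 5/9.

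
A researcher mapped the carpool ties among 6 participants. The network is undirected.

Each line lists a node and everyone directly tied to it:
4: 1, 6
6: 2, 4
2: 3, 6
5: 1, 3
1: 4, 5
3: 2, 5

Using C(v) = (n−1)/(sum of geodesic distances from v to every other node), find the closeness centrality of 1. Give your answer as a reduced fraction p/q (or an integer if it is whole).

5/9

Distances from 1: 2:3, 3:2, 4:1, 5:1, 6:2. Sum = 9.
n = 6, so closeness = 5/9.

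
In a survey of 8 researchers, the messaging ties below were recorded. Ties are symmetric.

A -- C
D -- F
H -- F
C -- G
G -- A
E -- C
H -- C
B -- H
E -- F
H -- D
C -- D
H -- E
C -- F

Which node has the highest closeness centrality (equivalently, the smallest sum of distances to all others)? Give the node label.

Farness (sum of distances to all others) for each node — A:13, B:15, C:8, D:11, E:11, F:10, G:13, H:9.
The smallest farness is 8, for C, so C has the highest closeness.

C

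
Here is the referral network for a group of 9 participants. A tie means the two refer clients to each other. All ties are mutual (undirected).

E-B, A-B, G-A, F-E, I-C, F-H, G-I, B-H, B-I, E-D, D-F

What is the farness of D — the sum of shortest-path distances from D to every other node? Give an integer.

20

Distances from D: A:3, B:2, C:4, E:1, F:1, G:4, H:2, I:3.
Sum = 3 + 2 + 4 + 1 + 1 + 4 + 2 + 3 = 20.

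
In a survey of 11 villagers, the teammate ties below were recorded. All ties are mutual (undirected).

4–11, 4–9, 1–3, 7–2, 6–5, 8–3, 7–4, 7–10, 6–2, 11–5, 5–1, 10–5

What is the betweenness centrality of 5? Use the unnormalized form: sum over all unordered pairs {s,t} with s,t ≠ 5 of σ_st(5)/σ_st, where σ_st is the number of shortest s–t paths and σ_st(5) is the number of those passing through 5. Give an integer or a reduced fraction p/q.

Pairs whose geodesics pass through 5 — 6–1: 1; 6–8: 1; 6–4: 1/2; 6–10: 1; 6–9: 1/2; 6–3: 1; 6–11: 1; 1–4: 1; 1–10: 1; 1–9: 1; 1–2: 1; 1–11: 1; 1–7: 1; 8–4: 1 … (+13 more pairs).
All other pairs contribute 0.
Summing the contributions gives betweenness(5) = 51/2.

51/2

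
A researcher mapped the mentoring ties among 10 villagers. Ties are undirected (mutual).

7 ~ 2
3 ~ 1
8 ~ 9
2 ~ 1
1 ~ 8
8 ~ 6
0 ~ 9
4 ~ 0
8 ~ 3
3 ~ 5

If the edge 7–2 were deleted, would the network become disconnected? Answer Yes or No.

Yes

Without the 7–2 edge there is no alternate route between 7 and 2, so the network disconnects. It is a bridge.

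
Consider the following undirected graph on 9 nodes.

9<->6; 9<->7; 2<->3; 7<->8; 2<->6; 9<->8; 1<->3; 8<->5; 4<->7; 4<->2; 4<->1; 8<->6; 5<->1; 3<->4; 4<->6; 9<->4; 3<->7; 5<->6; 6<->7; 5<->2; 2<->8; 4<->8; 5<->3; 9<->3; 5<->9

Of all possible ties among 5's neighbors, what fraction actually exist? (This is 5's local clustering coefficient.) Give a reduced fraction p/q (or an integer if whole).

5's neighbors: 1, 2, 3, 6, 8, and 9 (k = 6).
Possible neighbor pairs: C(6,2) = 15. Edges among them: 1–3, 2–3, 2–6, 2–8, 3–9, 6–8, 6–9, 8–9 → e = 8.
Clustering(5) = 8/15.

8/15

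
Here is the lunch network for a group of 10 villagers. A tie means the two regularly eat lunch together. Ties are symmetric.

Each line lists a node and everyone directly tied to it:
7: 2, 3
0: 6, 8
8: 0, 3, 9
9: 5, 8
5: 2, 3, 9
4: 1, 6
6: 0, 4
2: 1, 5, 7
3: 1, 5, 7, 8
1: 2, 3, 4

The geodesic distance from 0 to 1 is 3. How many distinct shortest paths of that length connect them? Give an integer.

2

The shortest distance is 3. The length-3 paths are: 0–8–3–1; 0–6–4–1.
That gives 2 distinct shortest paths.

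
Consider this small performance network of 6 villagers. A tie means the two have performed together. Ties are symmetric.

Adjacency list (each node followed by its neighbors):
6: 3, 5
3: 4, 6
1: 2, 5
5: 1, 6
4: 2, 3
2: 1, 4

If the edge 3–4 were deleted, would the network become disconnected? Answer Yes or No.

No

Even without that edge, 3 still reaches 4 via 3 – 6 – 5 – 1 – 2 – 4, so the network stays connected. Not a bridge.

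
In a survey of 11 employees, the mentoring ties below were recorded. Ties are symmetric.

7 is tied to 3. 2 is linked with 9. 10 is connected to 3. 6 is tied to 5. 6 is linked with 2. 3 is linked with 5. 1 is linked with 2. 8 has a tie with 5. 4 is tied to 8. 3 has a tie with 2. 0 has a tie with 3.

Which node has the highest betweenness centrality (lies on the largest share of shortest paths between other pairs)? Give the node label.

3

Unnormalized betweenness of each node: 0:0, 1:0, 2:19, 3:57/2, 4:0, 5:18, 6:9/2, 7:0, 8:9, 9:0, 10:0.
3 has the largest value, 57/2, making it the main broker — the node through which the most shortest paths run.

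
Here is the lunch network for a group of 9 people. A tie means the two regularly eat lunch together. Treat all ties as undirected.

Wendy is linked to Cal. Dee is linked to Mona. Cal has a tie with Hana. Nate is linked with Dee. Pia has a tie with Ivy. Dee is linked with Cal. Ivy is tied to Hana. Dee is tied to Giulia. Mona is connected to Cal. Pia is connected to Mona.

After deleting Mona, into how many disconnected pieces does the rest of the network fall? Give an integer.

1

Mona's neighbors (Cal, Dee, and Pia) remain reachable from one another through other ties, so the rest of the network stays in one piece.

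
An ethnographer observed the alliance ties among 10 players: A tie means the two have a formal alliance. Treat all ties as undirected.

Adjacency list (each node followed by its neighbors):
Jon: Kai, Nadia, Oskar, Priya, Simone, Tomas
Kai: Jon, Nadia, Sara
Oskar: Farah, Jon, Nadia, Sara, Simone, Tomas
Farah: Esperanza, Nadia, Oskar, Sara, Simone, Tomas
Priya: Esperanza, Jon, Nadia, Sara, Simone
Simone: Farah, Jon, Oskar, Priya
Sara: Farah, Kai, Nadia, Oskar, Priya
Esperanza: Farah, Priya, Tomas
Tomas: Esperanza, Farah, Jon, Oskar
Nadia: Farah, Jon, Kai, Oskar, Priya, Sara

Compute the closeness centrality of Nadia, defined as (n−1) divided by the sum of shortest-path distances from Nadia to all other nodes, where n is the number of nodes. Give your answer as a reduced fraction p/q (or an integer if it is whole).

3/4

Distances from Nadia: Esperanza:2, Farah:1, Jon:1, Kai:1, Oskar:1, Priya:1, Sara:1, Simone:2, Tomas:2. Sum = 12.
n = 10, so closeness = 9/12 = 3/4.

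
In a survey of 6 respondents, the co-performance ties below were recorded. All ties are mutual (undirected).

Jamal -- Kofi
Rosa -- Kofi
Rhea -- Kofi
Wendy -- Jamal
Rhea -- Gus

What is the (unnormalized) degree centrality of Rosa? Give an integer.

1

Rosa is directly tied to Kofi. That is 1 neighbor, so the degree of Rosa is 1.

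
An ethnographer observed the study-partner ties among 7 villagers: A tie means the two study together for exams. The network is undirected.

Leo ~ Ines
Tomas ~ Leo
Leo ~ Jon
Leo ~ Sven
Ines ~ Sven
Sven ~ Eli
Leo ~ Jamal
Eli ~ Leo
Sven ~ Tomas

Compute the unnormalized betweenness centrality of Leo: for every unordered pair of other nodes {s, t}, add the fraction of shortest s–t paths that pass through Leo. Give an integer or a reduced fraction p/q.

21/2

Pairs whose geodesics pass through Leo — Jamal–Tomas: 1; Jamal–Sven: 1; Jamal–Eli: 1; Jamal–Ines: 1; Jamal–Jon: 1; Tomas–Eli: 1/2; Tomas–Ines: 1/2; Tomas–Jon: 1; Sven–Jon: 1; Eli–Ines: 1/2; Eli–Jon: 1; Ines–Jon: 1.
All other pairs contribute 0.
Summing the contributions gives betweenness(Leo) = 21/2.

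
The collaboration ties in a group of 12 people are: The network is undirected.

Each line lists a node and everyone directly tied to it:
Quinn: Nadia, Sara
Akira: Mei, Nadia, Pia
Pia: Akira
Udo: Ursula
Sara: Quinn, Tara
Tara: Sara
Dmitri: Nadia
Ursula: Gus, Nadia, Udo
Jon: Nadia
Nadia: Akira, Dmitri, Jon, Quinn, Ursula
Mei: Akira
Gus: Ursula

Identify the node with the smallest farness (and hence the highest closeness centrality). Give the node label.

Farness (sum of distances to all others) for each node — Akira:24, Dmitri:28, Gus:34, Jon:28, Mei:34, Nadia:18, Pia:34, Quinn:24, Sara:32, Tara:42, Udo:34, Ursula:24.
The smallest farness is 18, for Nadia, so Nadia has the highest closeness.

Nadia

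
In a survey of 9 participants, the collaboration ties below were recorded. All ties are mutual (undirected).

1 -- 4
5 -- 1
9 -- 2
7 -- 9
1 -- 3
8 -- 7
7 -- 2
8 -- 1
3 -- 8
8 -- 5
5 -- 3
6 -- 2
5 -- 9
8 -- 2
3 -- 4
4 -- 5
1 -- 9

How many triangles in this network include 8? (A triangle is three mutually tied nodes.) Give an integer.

4

8's neighbors: 1, 2, 3, 5, and 7.
Neighbor pairs that are themselves tied: 8–1–3; 8–1–5; 8–2–7; 8–3–5. Each forms one triangle with 8, for 4 in total.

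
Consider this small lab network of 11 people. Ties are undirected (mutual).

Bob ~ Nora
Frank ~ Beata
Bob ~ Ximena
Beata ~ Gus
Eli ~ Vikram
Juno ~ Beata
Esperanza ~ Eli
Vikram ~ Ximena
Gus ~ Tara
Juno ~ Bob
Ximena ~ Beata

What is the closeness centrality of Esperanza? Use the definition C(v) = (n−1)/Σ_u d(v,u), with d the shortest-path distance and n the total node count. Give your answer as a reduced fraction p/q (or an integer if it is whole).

Distances from Esperanza: Beata:4, Bob:4, Eli:1, Frank:5, Gus:5, Juno:5, Nora:5, Tara:6, Vikram:2, Ximena:3. Sum = 40.
n = 11, so closeness = 10/40 = 1/4.

1/4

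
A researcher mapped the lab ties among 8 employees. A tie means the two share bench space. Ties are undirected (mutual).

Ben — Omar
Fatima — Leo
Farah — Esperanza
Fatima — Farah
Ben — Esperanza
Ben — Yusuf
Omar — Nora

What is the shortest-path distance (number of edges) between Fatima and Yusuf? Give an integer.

4

One shortest route is Fatima – Farah – Esperanza – Ben – Yusuf, which uses 4 edges, and at distance 3 from Fatima we only reach {Ben}, which does not include Yusuf. So d(Fatima,Yusuf) = 4.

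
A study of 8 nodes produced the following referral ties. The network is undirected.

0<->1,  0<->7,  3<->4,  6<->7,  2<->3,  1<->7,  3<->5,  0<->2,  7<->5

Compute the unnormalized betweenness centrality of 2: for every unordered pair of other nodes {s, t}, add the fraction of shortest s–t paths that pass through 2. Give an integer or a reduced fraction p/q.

3

Pairs whose geodesics pass through 2 — 0–4: 1; 0–3: 1; 1–4: 1/2; 1–3: 1/2.
All other pairs contribute 0.
Summing the contributions gives betweenness(2) = 3.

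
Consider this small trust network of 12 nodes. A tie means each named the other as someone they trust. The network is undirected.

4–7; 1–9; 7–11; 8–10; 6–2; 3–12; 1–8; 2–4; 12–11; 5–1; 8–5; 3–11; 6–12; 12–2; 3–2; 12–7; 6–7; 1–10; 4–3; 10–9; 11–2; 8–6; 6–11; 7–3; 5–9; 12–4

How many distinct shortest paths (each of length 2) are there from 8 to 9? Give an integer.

The shortest distance is 2. The length-2 paths are: 8–5–9; 8–10–9; 8–1–9.
That gives 3 distinct shortest paths.

3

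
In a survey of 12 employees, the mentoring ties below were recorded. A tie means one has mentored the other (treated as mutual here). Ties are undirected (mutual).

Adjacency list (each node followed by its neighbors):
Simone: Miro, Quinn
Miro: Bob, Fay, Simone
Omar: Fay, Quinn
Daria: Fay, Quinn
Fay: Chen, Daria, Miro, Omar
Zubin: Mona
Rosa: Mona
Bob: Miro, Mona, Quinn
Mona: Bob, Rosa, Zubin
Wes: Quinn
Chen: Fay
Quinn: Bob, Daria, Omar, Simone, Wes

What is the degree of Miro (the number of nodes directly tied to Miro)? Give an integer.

3

Miro is directly tied to Bob, Fay, and Simone. That is 3 neighbors, so the degree of Miro is 3.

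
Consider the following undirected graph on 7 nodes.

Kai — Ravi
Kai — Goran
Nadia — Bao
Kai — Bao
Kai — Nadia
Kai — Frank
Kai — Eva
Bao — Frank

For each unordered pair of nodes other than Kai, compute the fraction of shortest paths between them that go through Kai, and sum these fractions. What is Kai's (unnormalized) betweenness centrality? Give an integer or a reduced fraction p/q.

Pairs whose geodesics pass through Kai — Frank–Eva: 1; Frank–Nadia: 1/2; Frank–Goran: 1; Frank–Ravi: 1; Eva–Nadia: 1; Eva–Goran: 1; Eva–Ravi: 1; Eva–Bao: 1; Nadia–Goran: 1; Nadia–Ravi: 1; Goran–Ravi: 1; Goran–Bao: 1; Ravi–Bao: 1.
All other pairs contribute 0.
Summing the contributions gives betweenness(Kai) = 25/2.

25/2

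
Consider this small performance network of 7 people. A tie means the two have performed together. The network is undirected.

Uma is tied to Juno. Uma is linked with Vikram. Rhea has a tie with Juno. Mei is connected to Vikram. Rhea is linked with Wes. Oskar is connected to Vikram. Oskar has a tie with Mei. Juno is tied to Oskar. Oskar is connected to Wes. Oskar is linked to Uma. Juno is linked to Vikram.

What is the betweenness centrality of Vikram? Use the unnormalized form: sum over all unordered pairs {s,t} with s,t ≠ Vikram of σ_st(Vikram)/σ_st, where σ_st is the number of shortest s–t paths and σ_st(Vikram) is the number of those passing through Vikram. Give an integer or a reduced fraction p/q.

4/3

Pairs whose geodesics pass through Vikram — Mei–Juno: 1/2; Mei–Uma: 1/2; Mei–Rhea: 1/3.
All other pairs contribute 0.
Summing the contributions gives betweenness(Vikram) = 4/3.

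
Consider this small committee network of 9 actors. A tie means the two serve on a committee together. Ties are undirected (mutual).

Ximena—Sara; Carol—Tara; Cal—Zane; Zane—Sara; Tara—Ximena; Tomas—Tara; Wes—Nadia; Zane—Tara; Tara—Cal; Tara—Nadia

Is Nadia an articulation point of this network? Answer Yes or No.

Removing Nadia leaves {Cal, Carol, Sara, Tara, Tomas, Ximena, and Zane} with no path to {Wes}, so the network splits into 2 components. Nadia is a cut vertex.

Yes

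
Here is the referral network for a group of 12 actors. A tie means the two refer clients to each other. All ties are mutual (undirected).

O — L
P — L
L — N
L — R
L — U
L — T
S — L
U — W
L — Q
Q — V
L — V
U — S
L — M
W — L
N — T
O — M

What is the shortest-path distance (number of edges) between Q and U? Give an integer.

2

One shortest route is Q – L – U, which uses 2 edges, and Q and U are not directly tied, so nothing shorter exists. So d(Q,U) = 2.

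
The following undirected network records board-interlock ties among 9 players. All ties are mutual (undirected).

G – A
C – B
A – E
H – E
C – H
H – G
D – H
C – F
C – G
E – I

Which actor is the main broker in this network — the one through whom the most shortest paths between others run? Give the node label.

Unnormalized betweenness of each node: A:1, B:0, C:13, D:0, E:8, F:0, G:4, H:14, I:0.
H has the largest value, 14, making it the main broker — the node through which the most shortest paths run.

H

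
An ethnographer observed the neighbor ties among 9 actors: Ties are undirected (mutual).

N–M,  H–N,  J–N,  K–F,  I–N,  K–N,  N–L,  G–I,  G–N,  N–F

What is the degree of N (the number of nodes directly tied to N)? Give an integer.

8

N is directly tied to F, G, H, I, J, K, L, and M. That is 8 neighbors, so the degree of N is 8.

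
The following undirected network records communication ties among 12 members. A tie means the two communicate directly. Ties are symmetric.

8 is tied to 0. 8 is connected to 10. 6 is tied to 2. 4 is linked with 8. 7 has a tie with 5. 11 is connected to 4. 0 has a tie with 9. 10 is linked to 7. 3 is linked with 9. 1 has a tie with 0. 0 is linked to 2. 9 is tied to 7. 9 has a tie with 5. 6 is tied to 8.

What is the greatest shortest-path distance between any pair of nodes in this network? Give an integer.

Eccentricity of each node (its greatest distance to any other): 0:3, 1:4, 2:4, 3:5, 4:4, 5:5, 6:4, 7:4, 8:3, 9:4, 10:3, 11:5.
The maximum eccentricity is 5, realized for instance by the pair 11–5 via 11 – 4 – 8 – 0 – 9 – 5. So the diameter is 5.

5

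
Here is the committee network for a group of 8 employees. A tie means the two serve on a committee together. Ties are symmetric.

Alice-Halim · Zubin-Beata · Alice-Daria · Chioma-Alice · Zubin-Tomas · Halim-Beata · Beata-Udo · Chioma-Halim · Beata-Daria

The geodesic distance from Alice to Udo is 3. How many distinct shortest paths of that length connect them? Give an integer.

2

The shortest distance is 3. The length-3 paths are: Alice–Halim–Beata–Udo; Alice–Daria–Beata–Udo.
That gives 2 distinct shortest paths.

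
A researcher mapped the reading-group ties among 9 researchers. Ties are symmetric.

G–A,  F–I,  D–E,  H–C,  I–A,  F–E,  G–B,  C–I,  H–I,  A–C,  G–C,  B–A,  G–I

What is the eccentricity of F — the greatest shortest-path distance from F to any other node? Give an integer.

Distances from F: A:2, B:3, C:2, D:2, E:1, G:2, H:2, I:1.
The largest is 3 (to B), so the eccentricity of F is 3.

3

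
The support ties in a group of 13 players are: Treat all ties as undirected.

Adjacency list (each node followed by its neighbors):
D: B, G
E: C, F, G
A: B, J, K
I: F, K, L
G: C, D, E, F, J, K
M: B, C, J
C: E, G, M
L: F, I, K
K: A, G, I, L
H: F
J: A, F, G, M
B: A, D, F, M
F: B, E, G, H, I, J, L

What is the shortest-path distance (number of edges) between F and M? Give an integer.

One shortest route is F – B – M, which uses 2 edges, and F and M are not directly tied, so nothing shorter exists. So d(F,M) = 2.

2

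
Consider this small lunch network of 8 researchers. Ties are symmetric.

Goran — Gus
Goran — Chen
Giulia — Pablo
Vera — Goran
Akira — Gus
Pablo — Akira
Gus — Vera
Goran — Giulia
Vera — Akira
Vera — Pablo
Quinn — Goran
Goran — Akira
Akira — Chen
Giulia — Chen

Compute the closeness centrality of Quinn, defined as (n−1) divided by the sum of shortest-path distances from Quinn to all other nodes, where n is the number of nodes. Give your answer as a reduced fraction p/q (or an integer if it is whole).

1/2

Distances from Quinn: Akira:2, Chen:2, Giulia:2, Goran:1, Gus:2, Pablo:3, Vera:2. Sum = 14.
n = 8, so closeness = 7/14 = 1/2.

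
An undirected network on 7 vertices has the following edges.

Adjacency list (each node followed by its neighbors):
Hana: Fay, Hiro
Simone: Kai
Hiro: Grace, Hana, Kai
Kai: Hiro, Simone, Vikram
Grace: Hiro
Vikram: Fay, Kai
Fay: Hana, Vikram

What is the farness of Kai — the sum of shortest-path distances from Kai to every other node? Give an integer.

Distances from Kai: Fay:2, Grace:2, Hana:2, Hiro:1, Simone:1, Vikram:1.
Sum = 2 + 2 + 2 + 1 + 1 + 1 = 9.

9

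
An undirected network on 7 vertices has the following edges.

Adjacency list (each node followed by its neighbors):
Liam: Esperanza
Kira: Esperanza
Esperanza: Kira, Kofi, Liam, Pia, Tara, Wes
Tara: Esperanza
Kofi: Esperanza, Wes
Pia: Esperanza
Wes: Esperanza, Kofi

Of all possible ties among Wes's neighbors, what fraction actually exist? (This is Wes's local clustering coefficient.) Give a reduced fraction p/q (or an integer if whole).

Wes's neighbors: Esperanza and Kofi (k = 2).
Possible neighbor pairs: C(2,2) = 1. Edges among them: Esperanza–Kofi → e = 1.
Clustering(Wes) = 1/1.

1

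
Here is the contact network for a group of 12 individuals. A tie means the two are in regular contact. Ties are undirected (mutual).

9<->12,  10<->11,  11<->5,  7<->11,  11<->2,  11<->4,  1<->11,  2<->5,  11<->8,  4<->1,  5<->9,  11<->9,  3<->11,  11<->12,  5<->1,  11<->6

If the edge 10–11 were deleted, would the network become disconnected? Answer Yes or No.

Yes

Without the 10–11 edge there is no alternate route between 10 and 11, so the network disconnects. It is a bridge.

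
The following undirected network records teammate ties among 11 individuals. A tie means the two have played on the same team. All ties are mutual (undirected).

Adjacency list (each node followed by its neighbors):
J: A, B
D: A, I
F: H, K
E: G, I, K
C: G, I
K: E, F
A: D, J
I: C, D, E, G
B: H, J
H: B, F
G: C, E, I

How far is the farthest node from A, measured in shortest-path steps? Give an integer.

4

Distances from A: B:2, C:3, D:1, E:3, F:4, G:3, H:3, I:2, J:1, K:4.
The largest is 4 (to K and F), so the eccentricity of A is 4.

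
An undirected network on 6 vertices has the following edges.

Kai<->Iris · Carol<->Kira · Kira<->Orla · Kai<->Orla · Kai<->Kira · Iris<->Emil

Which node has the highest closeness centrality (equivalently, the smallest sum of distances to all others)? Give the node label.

Farness (sum of distances to all others) for each node — Carol:12, Emil:13, Iris:9, Kai:7, Kira:8, Orla:9.
The smallest farness is 7, for Kai, so Kai has the highest closeness.

Kai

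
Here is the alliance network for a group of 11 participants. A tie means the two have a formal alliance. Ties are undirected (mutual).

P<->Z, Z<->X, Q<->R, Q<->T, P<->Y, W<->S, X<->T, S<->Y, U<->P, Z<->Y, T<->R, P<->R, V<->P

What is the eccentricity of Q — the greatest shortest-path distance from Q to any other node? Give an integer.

5

Distances from Q: P:2, R:1, S:4, T:1, U:3, V:3, W:5, X:2, Y:3, Z:3.
The largest is 5 (to W), so the eccentricity of Q is 5.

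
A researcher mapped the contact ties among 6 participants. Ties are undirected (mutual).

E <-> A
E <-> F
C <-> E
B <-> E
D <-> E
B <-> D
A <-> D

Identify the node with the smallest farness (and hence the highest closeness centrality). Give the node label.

Farness (sum of distances to all others) for each node — A:8, B:8, C:9, D:7, E:5, F:9.
The smallest farness is 5, for E, so E has the highest closeness.

E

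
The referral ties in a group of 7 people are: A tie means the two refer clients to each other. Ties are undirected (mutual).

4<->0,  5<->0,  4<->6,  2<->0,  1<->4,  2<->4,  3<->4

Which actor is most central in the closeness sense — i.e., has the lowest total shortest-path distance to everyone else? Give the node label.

Farness (sum of distances to all others) for each node — 0:9, 1:12, 2:10, 3:12, 4:7, 5:14, 6:12.
The smallest farness is 7, for 4, so 4 has the highest closeness.

4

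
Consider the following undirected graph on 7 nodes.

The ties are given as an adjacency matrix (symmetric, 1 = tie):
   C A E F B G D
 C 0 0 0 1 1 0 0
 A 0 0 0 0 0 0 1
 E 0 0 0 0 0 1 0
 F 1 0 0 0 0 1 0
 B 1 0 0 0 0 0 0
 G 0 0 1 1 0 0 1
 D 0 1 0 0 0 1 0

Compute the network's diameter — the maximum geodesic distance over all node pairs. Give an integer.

5

Eccentricity of each node (its greatest distance to any other): A:5, B:5, C:4, D:4, E:4, F:3, G:3.
The maximum eccentricity is 5, realized for instance by the pair A–B via A – D – G – F – C – B. So the diameter is 5.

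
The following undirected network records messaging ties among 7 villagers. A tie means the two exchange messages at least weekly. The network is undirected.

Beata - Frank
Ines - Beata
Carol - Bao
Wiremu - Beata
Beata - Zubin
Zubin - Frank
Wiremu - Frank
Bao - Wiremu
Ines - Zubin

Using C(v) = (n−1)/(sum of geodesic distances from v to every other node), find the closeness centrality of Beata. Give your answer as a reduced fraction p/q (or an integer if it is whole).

Distances from Beata: Bao:2, Carol:3, Frank:1, Ines:1, Wiremu:1, Zubin:1. Sum = 9.
n = 7, so closeness = 6/9 = 2/3.

2/3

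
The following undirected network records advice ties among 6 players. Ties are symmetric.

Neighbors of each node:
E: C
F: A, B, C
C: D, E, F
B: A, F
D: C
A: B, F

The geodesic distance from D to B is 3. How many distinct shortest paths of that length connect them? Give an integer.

The shortest distance is 3, and the only length-3 path is D–C–F–B. So there is exactly 1 shortest path.

1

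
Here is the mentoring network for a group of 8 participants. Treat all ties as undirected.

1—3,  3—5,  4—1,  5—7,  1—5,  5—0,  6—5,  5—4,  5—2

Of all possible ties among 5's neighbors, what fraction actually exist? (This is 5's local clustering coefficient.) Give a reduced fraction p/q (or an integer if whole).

5's neighbors: 0, 1, 2, 3, 4, 6, and 7 (k = 7).
Possible neighbor pairs: C(7,2) = 21. Edges among them: 1–3, 1–4 → e = 2.
Clustering(5) = 2/21.

2/21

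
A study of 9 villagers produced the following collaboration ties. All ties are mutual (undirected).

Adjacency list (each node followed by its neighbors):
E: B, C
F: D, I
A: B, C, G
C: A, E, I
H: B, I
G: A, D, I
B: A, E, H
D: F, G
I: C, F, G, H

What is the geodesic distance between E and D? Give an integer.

One shortest route is E – C – I – F – D, which uses 4 edges, and at distance 3 from E we only reach {F, G}, which does not include D. So d(E,D) = 4.

4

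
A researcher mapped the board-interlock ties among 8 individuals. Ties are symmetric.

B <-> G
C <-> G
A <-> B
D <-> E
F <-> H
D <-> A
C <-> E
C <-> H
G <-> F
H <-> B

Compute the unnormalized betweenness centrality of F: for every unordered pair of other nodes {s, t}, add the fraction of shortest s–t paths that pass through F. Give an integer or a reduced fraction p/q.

1/3

Pairs whose geodesics pass through F — G–H: 1/3.
All other pairs contribute 0.
Summing the contributions gives betweenness(F) = 1/3.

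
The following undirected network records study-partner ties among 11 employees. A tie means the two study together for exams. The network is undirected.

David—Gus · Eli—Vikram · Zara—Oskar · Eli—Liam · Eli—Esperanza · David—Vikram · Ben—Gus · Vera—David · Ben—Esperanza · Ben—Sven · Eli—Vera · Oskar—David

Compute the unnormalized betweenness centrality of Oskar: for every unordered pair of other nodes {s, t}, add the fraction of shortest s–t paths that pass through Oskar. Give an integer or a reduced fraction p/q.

9

Pairs whose geodesics pass through Oskar — Vikram–Zara: 1; Esperanza–Zara: 3/3; Gus–Zara: 1; Zara–Liam: 2/2; Zara–Ben: 1; Zara–David: 1; Zara–Sven: 1; Zara–Eli: 2/2; Zara–Vera: 1.
All other pairs contribute 0.
Summing the contributions gives betweenness(Oskar) = 9.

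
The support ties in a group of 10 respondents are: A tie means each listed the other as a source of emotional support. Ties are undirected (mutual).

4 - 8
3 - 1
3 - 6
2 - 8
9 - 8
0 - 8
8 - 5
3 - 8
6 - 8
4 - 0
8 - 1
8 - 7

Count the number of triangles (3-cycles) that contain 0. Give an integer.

1

0's neighbors: 4 and 8.
Neighbor pairs that are themselves tied: 0–4–8. Each forms one triangle with 0, for 1 in total.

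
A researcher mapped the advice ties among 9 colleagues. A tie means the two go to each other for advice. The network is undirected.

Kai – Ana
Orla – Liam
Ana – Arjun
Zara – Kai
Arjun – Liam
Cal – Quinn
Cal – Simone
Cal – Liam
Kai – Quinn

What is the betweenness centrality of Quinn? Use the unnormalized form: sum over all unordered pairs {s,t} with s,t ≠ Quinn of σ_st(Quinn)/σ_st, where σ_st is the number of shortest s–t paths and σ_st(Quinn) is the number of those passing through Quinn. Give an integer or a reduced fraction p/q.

Pairs whose geodesics pass through Quinn — Simone–Zara: 1; Simone–Kai: 1; Simone–Ana: 1/2; Zara–Liam: 1/2; Zara–Cal: 1; Zara–Orla: 1/2; Kai–Liam: 1/2; Kai–Cal: 1; Kai–Orla: 1/2; Cal–Ana: 1/2.
All other pairs contribute 0.
Summing the contributions gives betweenness(Quinn) = 7.

7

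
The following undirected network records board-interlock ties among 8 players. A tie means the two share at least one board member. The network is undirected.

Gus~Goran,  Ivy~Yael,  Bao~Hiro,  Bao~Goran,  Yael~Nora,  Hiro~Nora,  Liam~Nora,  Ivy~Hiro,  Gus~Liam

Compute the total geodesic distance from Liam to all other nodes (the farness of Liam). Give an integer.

Distances from Liam: Bao:3, Goran:2, Gus:1, Hiro:2, Ivy:3, Nora:1, Yael:2.
Sum = 3 + 2 + 1 + 2 + 3 + 1 + 2 = 14.

14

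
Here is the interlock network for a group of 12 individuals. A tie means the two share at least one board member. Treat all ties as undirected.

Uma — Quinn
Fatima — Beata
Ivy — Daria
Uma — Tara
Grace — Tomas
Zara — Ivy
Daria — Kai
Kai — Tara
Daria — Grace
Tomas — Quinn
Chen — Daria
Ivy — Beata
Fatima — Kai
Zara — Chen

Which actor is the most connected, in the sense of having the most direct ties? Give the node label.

Degrees — Beata:2, Chen:2, Daria:4, Fatima:2, Grace:2, Ivy:3, Kai:3, Quinn:2, Tara:2, Tomas:2, Uma:2, Zara:2.
The maximum is 4, attained only by Daria.

Daria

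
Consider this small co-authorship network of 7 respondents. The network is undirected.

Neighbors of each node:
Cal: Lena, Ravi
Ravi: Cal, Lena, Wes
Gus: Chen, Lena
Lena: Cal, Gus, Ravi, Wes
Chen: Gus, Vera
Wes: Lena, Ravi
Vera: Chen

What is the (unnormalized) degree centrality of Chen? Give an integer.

2

Chen is directly tied to Gus and Vera. That is 2 neighbors, so the degree of Chen is 2.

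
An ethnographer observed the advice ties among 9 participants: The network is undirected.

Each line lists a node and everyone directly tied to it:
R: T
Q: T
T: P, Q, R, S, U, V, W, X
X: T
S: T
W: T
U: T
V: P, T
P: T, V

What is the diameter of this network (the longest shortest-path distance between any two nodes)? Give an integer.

2

Eccentricity of each node (its greatest distance to any other): P:2, Q:2, R:2, S:2, T:1, U:2, V:2, W:2, X:2.
The maximum eccentricity is 2, realized for instance by the pair V–S via V – T – S. So the diameter is 2.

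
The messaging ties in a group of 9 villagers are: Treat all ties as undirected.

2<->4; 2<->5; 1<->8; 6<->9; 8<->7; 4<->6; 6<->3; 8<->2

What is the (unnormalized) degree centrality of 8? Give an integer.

3

8 is directly tied to 1, 2, and 7. That is 3 neighbors, so the degree of 8 is 3.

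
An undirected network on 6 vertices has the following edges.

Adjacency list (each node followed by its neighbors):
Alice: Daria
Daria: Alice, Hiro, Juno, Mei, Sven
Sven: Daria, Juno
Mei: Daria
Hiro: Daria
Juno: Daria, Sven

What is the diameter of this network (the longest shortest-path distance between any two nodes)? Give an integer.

Eccentricity of each node (its greatest distance to any other): Alice:2, Daria:1, Hiro:2, Juno:2, Mei:2, Sven:2.
The maximum eccentricity is 2, realized for instance by the pair Alice–Hiro via Alice – Daria – Hiro. So the diameter is 2.

2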